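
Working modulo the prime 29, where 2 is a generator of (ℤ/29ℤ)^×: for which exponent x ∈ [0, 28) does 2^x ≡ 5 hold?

22

Successive powers of 2 modulo 29:
  2^0=1  2^1=2  2^2=4  2^3=8  2^4=16  2^5=3
  2^6=6  2^7=12  2^8=24  2^9=19  2^10=9  2^11=18
  2^12=7  2^13=14  2^14=28  2^15=27  2^16=25  2^17=21
  2^18=13  2^19=26  2^20=23  2^21=17  2^22=5
So 2^22 ≡ 5 (mod 29), giving x = 22.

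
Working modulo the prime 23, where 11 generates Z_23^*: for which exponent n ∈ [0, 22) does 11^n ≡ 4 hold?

Successive powers of 11 modulo 23:
  11^0=1  11^1=11  11^2=6  11^3=20  11^4=13  11^5=5
  11^6=9  11^7=7  11^8=8  11^9=19  11^10=2  11^11=22
  11^12=12  11^13=17  11^14=3  11^15=10  11^16=18  11^17=14
  11^18=16  11^19=15  11^20=4
So 11^20 ≡ 4 (mod 23), giving n = 20.

20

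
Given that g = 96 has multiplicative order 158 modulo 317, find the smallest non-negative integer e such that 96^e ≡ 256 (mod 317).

Baby-step giant-step with m = ceil(sqrt(158)) = 13.
Baby table (96^j mod 317 for j=0..12):
  0:1  1:96  2:23  3:306  4:212  5:64  6:121  7:204
  8:247  9:254  10:292  11:136  12:59
Giant step factor: 96^(-13) ≡ 83 (mod 317).
Scan 256·83^i mod 317 for i = 0, 1, …:
  i=0: 256   i=1: 9   i=2: 113   i=3: 186
  i=4: 222   i=5: 40   i=6: 150   i=7: 87
  i=8: 247
Match at i=8, j=8: e = 8·13 + 8 = 112.

112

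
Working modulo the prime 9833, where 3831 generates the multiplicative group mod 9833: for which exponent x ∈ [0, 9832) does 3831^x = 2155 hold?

1042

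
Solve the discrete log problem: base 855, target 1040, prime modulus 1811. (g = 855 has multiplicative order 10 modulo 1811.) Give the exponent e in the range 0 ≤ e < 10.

4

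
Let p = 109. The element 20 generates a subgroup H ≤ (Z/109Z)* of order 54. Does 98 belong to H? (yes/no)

98 ∈ ⟨20⟩ iff 98^54 ≡ 1 (mod 109), since |⟨20⟩| = 54.
98^54 mod 109 = 108.
Since 108 ≠ 1, 98 does not lie in the subgroup.

no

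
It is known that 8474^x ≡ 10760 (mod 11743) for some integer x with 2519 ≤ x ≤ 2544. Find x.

2541

Compute 8474^2519 mod 11743 = 8049, then multiply by 8474 repeatedly:
  8474^2519=8049  8474^2520=3882  8474^2521=3925  8474^2522=4274  8474^2523=2464
  8474^2524=882  8474^2525=5520  8474^2526=4111  8474^2527=6876  8474^2528=10201
  8474^2529=3051  8474^2530=7831  8474^2531=201  8474^2532=539  8474^2533=11202
  8474^2534=7079  8474^2535=4202  8474^2536=2972  8474^2537=7736  8474^2538=5438
  8474^2539=2080  8474^2540=11420  8474^2541=10760
Found 10760 at exponent 2541.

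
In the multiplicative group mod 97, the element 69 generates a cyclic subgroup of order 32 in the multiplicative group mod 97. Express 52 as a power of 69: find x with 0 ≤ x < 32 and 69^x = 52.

15

Successive powers of 69 modulo 97:
  69^0=1  69^1=69  69^2=8  69^3=67  69^4=64  69^5=51
  69^6=27  69^7=20  69^8=22  69^9=63  69^10=79  69^11=19
  69^12=50  69^13=55  69^14=12  69^15=52
So 69^15 ≡ 52 (mod 97), giving x = 15.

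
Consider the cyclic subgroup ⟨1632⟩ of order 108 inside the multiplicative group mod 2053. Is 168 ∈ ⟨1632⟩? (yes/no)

168 ∈ ⟨1632⟩ iff 168^108 ≡ 1 (mod 2053), since |⟨1632⟩| = 108.
168^108 mod 2053 = 1406.
Since 1406 ≠ 1, 168 does not lie in the subgroup.

no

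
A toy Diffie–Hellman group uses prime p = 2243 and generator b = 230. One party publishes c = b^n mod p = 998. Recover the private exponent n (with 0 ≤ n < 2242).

2092

Baby-step giant-step with m = ceil(sqrt(2242)) = 48.
Baby table (230^j mod 2243 for j=0..47):
  0:1  1:230  2:1311  3:968  4:583  5:1753  6:1693  7:1351
  8:1196  9:1434  10:99  11:340  12:1938  13:1626  14:1642  15:836
  16:1625  17:1412  18:1768  19:657  20:829  21:15  22:1207  23:1721
  24:1062  25:2016  26:1622  27:722  28:78  29:2239  30:1323  31:1485
  32:614  33:2154  34:1960  35:2200  36:1325  37:1945  38:993  39:1847
  40:883  41:1220  42:225  43:161  44:1142  45:229  46:1081  47:1900
Giant step factor: 230^(-48) ≡ 2109 (mod 2243).
Scan 998·2109^i mod 2243 for i = 0, 1, …:
  i=0: 998   i=1: 848   i=2: 761   i=3: 1204
  i=4: 160   i=5: 990   i=6: 1920   i=7: 665
  i=8: 610   i=9: 1251     …   i=42: 1372
  i=43: 78
Match at i=43, j=28: n = 43·48 + 28 = 2092.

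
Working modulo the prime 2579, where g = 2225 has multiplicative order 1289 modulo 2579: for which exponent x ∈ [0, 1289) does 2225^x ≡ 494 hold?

145

Baby-step giant-step with m = ceil(sqrt(1289)) = 36.
Baby table (2225^j mod 2579 for j=0..35):
  0:1  1:2225  2:1524  3:2094  4:1476  5:1033  6:536  7:1102
  8:1900  9:519  10:1962  11:1782  12:1027  13:81  14:2274  15:2231
  16:1979  17:922  18:1145  19:2152  20:1576  21:1739  22:775  23:1603
  24:2497  25:659  26:1403  27:1085  28:181  29:401  30:2470  31:2480
  32:1519  33:1285  34:1593  35:879
Giant step factor: 2225^(-36) ≡ 1109 (mod 2579).
Scan 494·1109^i mod 2579 for i = 0, 1, …:
  i=0: 494   i=1: 1098   i=2: 394   i=3: 1095
  i=4: 2225
Match at i=4, j=1: x = 4·36 + 1 = 145.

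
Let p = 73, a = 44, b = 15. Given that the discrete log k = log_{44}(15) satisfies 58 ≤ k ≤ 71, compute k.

Compute 44^58 mod 73 = 6, then multiply by 44 repeatedly:
  44^58=6  44^59=45  44^60=9  44^61=31  44^62=50
  44^63=10  44^64=2  44^65=15
Found 15 at exponent 65.

65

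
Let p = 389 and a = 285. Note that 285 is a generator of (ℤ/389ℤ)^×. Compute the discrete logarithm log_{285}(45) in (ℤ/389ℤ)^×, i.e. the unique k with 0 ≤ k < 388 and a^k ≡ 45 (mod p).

162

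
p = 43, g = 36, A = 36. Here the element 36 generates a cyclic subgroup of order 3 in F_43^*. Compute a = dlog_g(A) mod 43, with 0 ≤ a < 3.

Successive powers of 36 modulo 43:
  36^0=1  36^1=36
So 36^1 ≡ 36 (mod 43), giving a = 1.

1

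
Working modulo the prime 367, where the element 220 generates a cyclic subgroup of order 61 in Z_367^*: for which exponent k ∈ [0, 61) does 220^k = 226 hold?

23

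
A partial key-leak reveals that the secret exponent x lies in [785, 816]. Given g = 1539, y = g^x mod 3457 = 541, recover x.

Compute 1539^785 mod 3457 = 3367, then multiply by 1539 repeatedly:
  1539^785=3367  1539^786=3227  1539^787=2101  1539^788=1144  1539^789=1003
  1539^790=1795  1539^791=362  1539^792=541
Found 541 at exponent 792.

792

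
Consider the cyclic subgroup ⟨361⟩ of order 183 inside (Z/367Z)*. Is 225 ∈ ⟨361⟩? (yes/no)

yes

225 ∈ ⟨361⟩ iff 225^183 ≡ 1 (mod 367), since |⟨361⟩| = 183.
225^183 mod 367 = 1.
Since 1 = 1, 225 lies in the subgroup.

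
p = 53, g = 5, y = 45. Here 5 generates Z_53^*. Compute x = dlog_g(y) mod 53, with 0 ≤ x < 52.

Baby-step giant-step with m = ceil(sqrt(52)) = 8.
Baby table (5^j mod 53 for j=0..7):
  0:1  1:5  2:25  3:19  4:42  5:51  6:43  7:3
Giant step factor: 5^(-8) ≡ 46 (mod 53).
Scan 45·46^i mod 53 for i = 0, 1, …:
  i=0: 45   i=1: 3
Match at i=1, j=7: x = 1·8 + 7 = 15.

15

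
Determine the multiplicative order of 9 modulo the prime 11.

5

The order of 9 must divide p − 1 = 10 = 2 · 5.
Divisors: 1, 2, 5, 10.
Check each in increasing order: 9^1 ≡ 9;  9^2 ≡ 4;  9^5 ≡ 1.
Smallest exponent giving 1 is 5.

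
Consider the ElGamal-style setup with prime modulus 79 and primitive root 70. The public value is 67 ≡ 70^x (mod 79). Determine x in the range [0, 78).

Baby-step giant-step with m = ceil(sqrt(78)) = 9.
Baby table (70^j mod 79 for j=0..8):
  0:1  1:70  2:2  3:61  4:4  5:43  6:8  7:7
  8:16
Giant step factor: 70^(-9) ≡ 17 (mod 79).
Scan 67·17^i mod 79 for i = 0, 1, …:
  i=0: 67   i=1: 33   i=2: 8
Match at i=2, j=6: x = 2·9 + 6 = 24.

24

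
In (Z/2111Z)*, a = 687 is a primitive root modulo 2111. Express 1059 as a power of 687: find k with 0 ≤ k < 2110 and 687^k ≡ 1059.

Baby-step giant-step with m = ceil(sqrt(2110)) = 46.
Baby table (687^j mod 2111 for j=0..45):
  0:1  1:687  2:1216  3:1547  4:956  5:251  6:1446  7:1232
  8:1984  9:1413  10:1782  11:1965  12:1026  13:1899  14:15  15:1861
  16:1352  17:2095  18:1674  19:1654  20:580  21:1592  22:206  23:85
  24:1398  25:2032  26:613  27:1042  28:225  29:472  30:1281  31:1871
  32:1889  33:1589  34:256  35:659  36:979  37:1275  38:1971  39:926
  40:751  41:853  42:1264  43:747  44:216  45:622
Giant step factor: 687^(-46) ≡ 1091 (mod 2111).
Scan 1059·1091^i mod 2111 for i = 0, 1, …:
  i=0: 1059   i=1: 652   i=2: 2036   i=3: 504
  i=4: 1004   i=5: 1866   i=6: 802   i=7: 1028
  i=8: 607   i=9: 1494     …   i=14: 970
  i=15: 659
Match at i=15, j=35: k = 15·46 + 35 = 725.

725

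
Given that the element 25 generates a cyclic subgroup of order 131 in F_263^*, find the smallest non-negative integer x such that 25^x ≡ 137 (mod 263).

119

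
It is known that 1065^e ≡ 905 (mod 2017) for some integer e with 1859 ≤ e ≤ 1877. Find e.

1870

Compute 1065^1859 mod 2017 = 1178, then multiply by 1065 repeatedly:
  1065^1859=1178  1065^1860=2013  1065^1861=1791  1065^1862=1350  1065^1863=1646
  1065^1864=217  1065^1865=1167  1065^1866=383  1065^1867=461  1065^1868=834
  1065^1869=730  1065^1870=905
Found 905 at exponent 1870.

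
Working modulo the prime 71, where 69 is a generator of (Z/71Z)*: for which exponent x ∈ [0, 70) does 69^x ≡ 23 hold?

Baby-step giant-step with m = ceil(sqrt(70)) = 9.
Baby table (69^j mod 71 for j=0..8):
  0:1  1:69  2:4  3:63  4:16  5:39  6:64  7:14
  8:43
Giant step factor: 69^(-9) ≡ 52 (mod 71).
Scan 23·52^i mod 71 for i = 0, 1, …:
  i=0: 23   i=1: 60   i=2: 67   i=3: 5
  i=4: 47   i=5: 30   i=6: 69
Match at i=6, j=1: x = 6·9 + 1 = 55.

55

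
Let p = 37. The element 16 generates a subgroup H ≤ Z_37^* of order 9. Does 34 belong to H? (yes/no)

⟨16⟩ has order 9; its elements mod 37 are {1, 7, 9, 10, 12, 16, 26, 33, 34}.
34 is in this set.

yes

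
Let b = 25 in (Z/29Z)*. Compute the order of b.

7

The order of 25 must divide p − 1 = 28 = 2^2 · 7.
Divisors: 1, 2, 4, 7, 14, 28.
Check each in increasing order: 25^1 ≡ 25;  25^2 ≡ 16;  25^4 ≡ 24;  25^7 ≡ 1.
Smallest exponent giving 1 is 7.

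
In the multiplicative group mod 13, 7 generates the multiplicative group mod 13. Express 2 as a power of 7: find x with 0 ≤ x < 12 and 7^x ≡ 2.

11

Successive powers of 7 modulo 13:
  7^0=1  7^1=7  7^2=10  7^3=5  7^4=9  7^5=11
  7^6=12  7^7=6  7^8=3  7^9=8  7^10=4  7^11=2
So 7^11 ≡ 2 (mod 13), giving x = 11.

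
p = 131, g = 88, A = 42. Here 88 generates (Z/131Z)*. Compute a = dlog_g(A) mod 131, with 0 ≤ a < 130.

91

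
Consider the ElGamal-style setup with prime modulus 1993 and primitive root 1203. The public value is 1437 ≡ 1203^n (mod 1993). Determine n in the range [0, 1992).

1884

Baby-step giant-step with m = ceil(sqrt(1992)) = 45.
Baby table (1203^j mod 1993 for j=0..44):
  0:1  1:1203  2:291  3:1298  4:975  5:1041  6:719  7:1988
  8:1957  9:538  10:1482  11:1104  12:774  13:391  14:25  15:180
  16:1296  17:562  18:459  19:116  20:38  21:1868  22:1093  23:1492
  24:1176  25:1691  26:1413  27:1803  28:625  29:514  30:512  31:99
  32:1510  33:907  34:950  35:861  36:1416  37:1426  38:1498  39:422
  40:1444  41:1229  42:1674  43:892  44:842
Giant step factor: 1203^(-45) ≡ 1625 (mod 1993).
Scan 1437·1625^i mod 1993 for i = 0, 1, …:
  i=0: 1437   i=1: 1322   i=2: 1789   i=3: 1331
  i=4: 470   i=5: 431   i=6: 832   i=7: 746
  i=8: 506   i=9: 1134     …   i=40: 118
  i=41: 422
Match at i=41, j=39: n = 41·45 + 39 = 1884.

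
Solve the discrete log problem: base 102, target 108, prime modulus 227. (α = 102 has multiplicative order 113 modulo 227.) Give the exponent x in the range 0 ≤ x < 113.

83

Baby-step giant-step with m = ceil(sqrt(113)) = 11.
Baby table (102^j mod 227 for j=0..10):
  0:1  1:102  2:189  3:210  4:82  5:192  6:62  7:195
  8:141  9:81  10:90
Giant step factor: 102^(-11) ≡ 84 (mod 227).
Scan 108·84^i mod 227 for i = 0, 1, …:
  i=0: 108   i=1: 219   i=2: 9   i=3: 75
  i=4: 171   i=5: 63   i=6: 71   i=7: 62
Match at i=7, j=6: x = 7·11 + 6 = 83.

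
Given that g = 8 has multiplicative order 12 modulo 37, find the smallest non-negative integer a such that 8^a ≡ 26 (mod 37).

4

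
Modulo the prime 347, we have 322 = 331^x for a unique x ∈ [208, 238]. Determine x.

225

Compute 331^208 mod 347 = 250, then multiply by 331 repeatedly:
  331^208=250  331^209=164  331^210=152  331^211=344  331^212=48
  331^213=273  331^214=143  331^215=141  331^216=173  331^217=8
  331^218=219  331^219=313  331^220=197  331^221=318  331^222=117
  331^223=210  331^224=110  331^225=322
Found 322 at exponent 225.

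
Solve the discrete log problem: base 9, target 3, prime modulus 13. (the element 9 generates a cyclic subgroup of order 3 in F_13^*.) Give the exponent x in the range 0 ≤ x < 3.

2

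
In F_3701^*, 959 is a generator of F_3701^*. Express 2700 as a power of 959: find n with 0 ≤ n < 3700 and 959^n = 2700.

Baby-step giant-step with m = ceil(sqrt(3700)) = 61.
Baby table (959^j mod 3701 for j=0..60):
  0:1  1:959  2:1833  3:3573  4:3082  5:2240  6:1580  7:1511
  8:1958  9:1315  10:2745  11:1044  12:1926  13:235  14:3305  15:1439
  16:3229  17:2575  18:858  19:1200  20:3490  21:1206  22:1842  23:1101
  24:1074  25:1088  26:3411  27:3166  28:1374  29:110  30:1862  31:1776
  32:724  33:2229  34:2134  35:3554  36:3366  37:722  38:311  39:2169
  40:109  41:903  42:3644  43:852  44:2848  45:3595  46:1974  47:1855
  48:2465  49:2697  50:3125  51:2766  52:2678  53:3409  54:1248  55:1409
  56:366  57:3100  58:997  59:1265  60:2908
Giant step factor: 959^(-61) ≡ 3674 (mod 3701).
Scan 2700·3674^i mod 3701 for i = 0, 1, …:
  i=0: 2700   i=1: 1120   i=2: 3069   i=3: 2260
  i=4: 1897   i=5: 595   i=6: 2440   i=7: 738
  i=8: 2280   i=9: 1357     …   i=21: 141
  i=22: 3595
Match at i=22, j=45: n = 22·61 + 45 = 1387.

1387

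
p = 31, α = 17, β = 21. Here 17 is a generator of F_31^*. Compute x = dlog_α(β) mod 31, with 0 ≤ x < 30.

Successive powers of 17 modulo 31:
  17^0=1  17^1=17  17^2=10  17^3=15  17^4=7  17^5=26
  17^6=8  17^7=12  17^8=18  17^9=27  17^10=25  17^11=22
  17^12=2  17^13=3  17^14=20  17^15=30  17^16=14  17^17=21
So 17^17 ≡ 21 (mod 31), giving x = 17.

17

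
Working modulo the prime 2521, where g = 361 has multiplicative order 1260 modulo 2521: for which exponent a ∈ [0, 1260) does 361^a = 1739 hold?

378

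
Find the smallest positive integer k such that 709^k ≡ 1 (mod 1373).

The order of 709 must divide p − 1 = 1372 = 2^2 · 7^3.
Divisors: 1, 2, 4, 7, 14, 28, 49, 98, 196, 343, 686, 1372.
Check each in increasing order: 709^1 ≡ 709;  709^2 ≡ 163;  709^4 ≡ 482;  709^7 ≡ 684;  709^14 ≡ 1036;  709^28 ≡ 983;  709^49 ≡ 945;  709^98 ≡ 575;  709^196 ≡ 1105;  709^343 ≡ 1372;  709^686 ≡ 1.
Smallest exponent giving 1 is 686.

686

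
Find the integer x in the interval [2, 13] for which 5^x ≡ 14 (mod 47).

Compute 5^2 mod 47 = 25, then multiply by 5 repeatedly:
  5^2=25  5^3=31  5^4=14
Found 14 at exponent 4.

4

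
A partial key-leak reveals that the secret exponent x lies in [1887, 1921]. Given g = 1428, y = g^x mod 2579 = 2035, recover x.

1897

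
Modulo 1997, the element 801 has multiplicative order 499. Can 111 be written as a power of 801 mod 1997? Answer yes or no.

no

111 ∈ ⟨801⟩ iff 111^499 ≡ 1 (mod 1997), since |⟨801⟩| = 499.
111^499 mod 1997 = 1585.
Since 1585 ≠ 1, 111 does not lie in the subgroup.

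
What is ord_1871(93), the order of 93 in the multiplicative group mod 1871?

The order of 93 must divide p − 1 = 1870 = 2 · 5 · 11 · 17.
Divisors: 1, 2, 5, 10, 11, 17, 22, 34, 55, 85, 110, 170, 187, 374, 935, 1870.
Check each in increasing order: 93^1 ≡ 93;  93^2 ≡ 1165;  93^5 ≡ 523;  93^10 ≡ 363;  93^11 ≡ 81;  93^17 ≡ 1304;  93^22 ≡ 948;  93^34 ≡ 1548;  93^55 ≡ 27;  93^85 ≡ 864;  93^110 ≡ 729;  93^170 ≡ 1838;  93^187 ≡ 1.
Smallest exponent giving 1 is 187.

187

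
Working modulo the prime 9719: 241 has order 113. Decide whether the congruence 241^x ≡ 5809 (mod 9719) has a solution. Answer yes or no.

5809 ∈ ⟨241⟩ iff 5809^113 ≡ 1 (mod 9719), since |⟨241⟩| = 113.
5809^113 mod 9719 = 831.
Since 831 ≠ 1, 5809 does not lie in the subgroup.

no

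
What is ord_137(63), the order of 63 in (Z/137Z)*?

34

The order of 63 must divide p − 1 = 136 = 2^3 · 17.
Divisors: 1, 2, 4, 8, 17, 34, 68, 136.
Check each in increasing order: 63^1 ≡ 63;  63^2 ≡ 133;  63^4 ≡ 16;  63^8 ≡ 119;  63^17 ≡ 136;  63^34 ≡ 1.
Smallest exponent giving 1 is 34.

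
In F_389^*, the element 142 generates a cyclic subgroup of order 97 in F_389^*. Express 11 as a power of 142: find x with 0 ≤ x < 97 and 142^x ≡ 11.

25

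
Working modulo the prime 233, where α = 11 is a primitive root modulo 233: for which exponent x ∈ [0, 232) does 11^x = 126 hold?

144

Baby-step giant-step with m = ceil(sqrt(232)) = 16.
Baby table (11^j mod 233 for j=0..15):
  0:1  1:11  2:121  3:166  4:195  5:48  6:62  7:216
  8:46  9:40  10:207  11:180  12:116  13:111  14:56  15:150
Giant step factor: 11^(-16) ≡ 184 (mod 233).
Scan 126·184^i mod 233 for i = 0, 1, …:
  i=0: 126   i=1: 117   i=2: 92   i=3: 152
  i=4: 8   i=5: 74   i=6: 102   i=7: 128
  i=8: 19   i=9: 1
Match at i=9, j=0: x = 9·16 + 0 = 144.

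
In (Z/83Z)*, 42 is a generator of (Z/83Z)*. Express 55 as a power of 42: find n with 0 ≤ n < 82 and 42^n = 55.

Baby-step giant-step with m = ceil(sqrt(82)) = 10.
Baby table (42^j mod 83 for j=0..9):
  0:1  1:42  2:21  3:52  4:26  5:13  6:48  7:24
  8:12  9:6
Giant step factor: 42^(-10) ≡ 28 (mod 83).
Scan 55·28^i mod 83 for i = 0, 1, …:
  i=0: 55   i=1: 46   i=2: 43   i=3: 42
Match at i=3, j=1: n = 3·10 + 1 = 31.

31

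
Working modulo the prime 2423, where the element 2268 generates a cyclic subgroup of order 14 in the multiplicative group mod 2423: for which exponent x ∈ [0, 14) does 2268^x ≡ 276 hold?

Successive powers of 2268 modulo 2423:
  2268^0=1  2268^1=2268  2268^2=2218  2268^3=276
So 2268^3 ≡ 276 (mod 2423), giving x = 3.

3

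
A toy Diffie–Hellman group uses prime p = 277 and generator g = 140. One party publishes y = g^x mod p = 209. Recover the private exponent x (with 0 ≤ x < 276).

Baby-step giant-step with m = ceil(sqrt(276)) = 17.
Baby table (140^j mod 277 for j=0..16):
  0:1  1:140  2:210  3:38  4:57  5:224  6:59  7:227
  8:202  9:26  10:39  11:197  12:157  13:97  14:7  15:149
  16:85
Giant step factor: 140^(-17) ≡ 151 (mod 277).
Scan 209·151^i mod 277 for i = 0, 1, …:
  i=0: 209   i=1: 258   i=2: 178   i=3: 9
  i=4: 251   i=5: 229   i=6: 231   i=7: 256
  i=8: 153   i=9: 112   i=10: 15   i=11: 49
  i=12: 197
Match at i=12, j=11: x = 12·17 + 11 = 215.

215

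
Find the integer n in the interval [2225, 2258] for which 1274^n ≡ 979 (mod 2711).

2244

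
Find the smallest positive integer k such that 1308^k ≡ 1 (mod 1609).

201

The order of 1308 must divide p − 1 = 1608 = 2^3 · 3 · 67.
Divisors: 1, 2, 3, 4, 6, 8, 12, 24, 67, 134, 201, 268, 402, 536, 804, 1608.
Check each in increasing order: 1308^1 ≡ 1308;  1308^2 ≡ 497;  1308^3 ≡ 40;  1308^4 ≡ 832;  1308^6 ≡ 1600;  1308^8 ≡ 354;  1308^12 ≡ 81;  1308^24 ≡ 125;  1308^67 ≡ 250;  1308^134 ≡ 1358;  1308^201 ≡ 1.
Smallest exponent giving 1 is 201.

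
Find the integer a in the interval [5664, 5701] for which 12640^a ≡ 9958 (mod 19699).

5697

Compute 12640^5664 mod 19699 = 5735, then multiply by 12640 repeatedly:
  12640^5664=5735  12640^5665=17779  12640^5666=368  12640^5667=2556  12640^5668=1480
  12640^5669=12849  12640^5670=12804  12640^5671=15275  12640^5672=6101  12640^5673=14754
  12640^5674=127  12640^5675=9661  12640^5676=939  12640^5677=10162  12640^5678=10200
  12640^5679=17744  12640^5680=11045  12640^5681=1987  12640^5682=19154  12640^5683=5850
  12640^5684=13653  12640^5685=10680  12640^5686=17652  12640^5687=10406  12640^5688=1617
  12640^5689=11017  12640^5690=2649  12640^5691=14759  12640^5692=4230  12640^5693=4114
  12640^5694=15299  12640^5695=13976  12640^5696=15707  12640^5697=9958
Found 9958 at exponent 5697.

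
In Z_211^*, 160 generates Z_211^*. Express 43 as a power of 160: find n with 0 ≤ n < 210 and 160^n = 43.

160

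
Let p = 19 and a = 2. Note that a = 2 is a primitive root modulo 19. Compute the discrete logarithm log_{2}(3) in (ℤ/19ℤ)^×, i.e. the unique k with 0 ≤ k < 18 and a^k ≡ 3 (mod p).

Successive powers of 2 modulo 19:
  2^0=1  2^1=2  2^2=4  2^3=8  2^4=16  2^5=13
  2^6=7  2^7=14  2^8=9  2^9=18  2^10=17  2^11=15
  2^12=11  2^13=3
So 2^13 ≡ 3 (mod 19), giving k = 13.

13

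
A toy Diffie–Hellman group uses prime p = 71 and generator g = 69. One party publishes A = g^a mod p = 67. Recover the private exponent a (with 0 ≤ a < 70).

37

Baby-step giant-step with m = ceil(sqrt(70)) = 9.
Baby table (69^j mod 71 for j=0..8):
  0:1  1:69  2:4  3:63  4:16  5:39  6:64  7:14
  8:43
Giant step factor: 69^(-9) ≡ 52 (mod 71).
Scan 67·52^i mod 71 for i = 0, 1, …:
  i=0: 67   i=1: 5   i=2: 47   i=3: 30
  i=4: 69
Match at i=4, j=1: a = 4·9 + 1 = 37.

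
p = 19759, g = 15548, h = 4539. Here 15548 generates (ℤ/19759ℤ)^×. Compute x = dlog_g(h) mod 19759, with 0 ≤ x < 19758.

Baby-step giant-step with m = ceil(sqrt(19758)) = 141.
Baby table (15548^j mod 19759 for j=0..140):
  0:1  1:15548  2:8698  3:5908  4:17752  5:14384  6:10070  7:17803
  8:16972  9:18970  10:2967  11:13410  12:1712  13:2803  14:12449  15:17647
  16:2082  17:5694  18:9992  19:10358  20:10334  21:12603  22:1441  23:17721
  24:6612  25:17058  26:12486  27:153  28:7764  29:6941  30:14769  31:9073
  32:7503  33:19267  34:16876  35:8287  36:17596  37:19253  38:16553  39:5069
  40:13920  41:7833  42:12767  43:2402  44:1786  45:7333  46:4054  47:382
  48:11636  49:3124  50:4330  51:3927  52:1686  53:13494  54:3650  55:2352
  56:14746  57:7131  58:5039  59:1937  60:3760  61:13358  62:3335  63:4964
  64:1618  65:3457  66:4956  67:15547  68:12909  69:16969  70:11844  71:16391
  72:15445  73:7733  74:18928  75:1998  76:3756  77:10443  78:8061  79:1091
  80:9646  81:5198  82:4194  83:3612  84:4298  85:366  86:19735  87:2269
  88:8597  89:16280  90:8650  91:10446  92:15187  93:7426  94:7611  95:18936
  96:7828  97:14063  98:18189  99:11764  100:17368  101:11170  102:9309  103:1657
  104:17059  105:8275  106:8851  107:13672  108:4934  109:9394  110:19143  111:5547
  112:16480  113:16087  114:11254  115:11247  116:1206  117:19356  118:17518  119:11808
  120:9915  121:18461  122:12394  123:12144  124:17667  125:16657  126:1823  127:9598
  128:9736  129:1629  130:16413  131:1839  132:1499  133:10591  134:17121  135:4060
  136:14634  137:4547  138:18813  139:12047  140:11195
Giant step factor: 15548^(-141) ≡ 12125 (mod 19759).
Scan 4539·12125^i mod 19759 for i = 0, 1, …:
  i=0: 4539   i=1: 6560   i=2: 10025   i=3: 15516
  i=4: 6061   i=5: 5904   i=6: 18902   i=7: 2109
  i=8: 3479   i=9: 17169     …   i=77: 4245
  i=78: 18189
Match at i=78, j=98: x = 78·141 + 98 = 11096.

11096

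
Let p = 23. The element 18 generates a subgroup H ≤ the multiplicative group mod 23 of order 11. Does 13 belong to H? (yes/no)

⟨18⟩ has order 11; its elements mod 23 are {1, 2, 3, 4, 6, 8, 9, 12, 13, 16, 18}.
13 is in this set.

yes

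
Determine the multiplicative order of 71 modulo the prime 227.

113

The order of 71 must divide p − 1 = 226 = 2 · 113.
Divisors: 1, 2, 113, 226.
Check each in increasing order: 71^1 ≡ 71;  71^2 ≡ 47;  71^113 ≡ 1.
Smallest exponent giving 1 is 113.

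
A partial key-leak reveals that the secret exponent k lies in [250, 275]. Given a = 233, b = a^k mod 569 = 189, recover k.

259

Compute 233^250 mod 569 = 66, then multiply by 233 repeatedly:
  233^250=66  233^251=15  233^252=81  233^253=96  233^254=177
  233^255=273  233^256=450  233^257=154  233^258=35  233^259=189
Found 189 at exponent 259.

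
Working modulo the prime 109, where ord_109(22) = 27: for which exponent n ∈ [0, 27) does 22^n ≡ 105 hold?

12

Successive powers of 22 modulo 109:
  22^0=1  22^1=22  22^2=48  22^3=75  22^4=15  22^5=3
  22^6=66  22^7=35  22^8=7  22^9=45  22^10=9  22^11=89
  22^12=105
So 22^12 ≡ 105 (mod 109), giving n = 12.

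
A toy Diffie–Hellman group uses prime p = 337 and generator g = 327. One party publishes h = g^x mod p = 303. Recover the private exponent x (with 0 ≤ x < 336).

Baby-step giant-step with m = ceil(sqrt(336)) = 19.
Baby table (327^j mod 337 for j=0..18):
  0:1  1:327  2:100  3:11  4:227  5:89  6:121  7:138
  8:305  9:320  10:170  11:322  12:150  13:185  14:172  15:302
  16:13  17:207  18:289
Giant step factor: 327^(-19) ≡ 33 (mod 337).
Scan 303·33^i mod 337 for i = 0, 1, …:
  i=0: 303   i=1: 226   i=2: 44   i=3: 104
  i=4: 62   i=5: 24   i=6: 118   i=7: 187
  i=8: 105   i=9: 95     …   i=15: 265
  i=16: 320
Match at i=16, j=9: x = 16·19 + 9 = 313.

313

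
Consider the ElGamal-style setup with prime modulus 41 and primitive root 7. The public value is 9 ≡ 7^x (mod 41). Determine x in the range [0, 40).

Successive powers of 7 modulo 41:
  7^0=1  7^1=7  7^2=8  7^3=15  7^4=23  7^5=38
  7^6=20  7^7=17  7^8=37  7^9=13  7^10=9
So 7^10 ≡ 9 (mod 41), giving x = 10.

10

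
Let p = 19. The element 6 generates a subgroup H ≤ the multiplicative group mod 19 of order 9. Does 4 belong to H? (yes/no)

yes

4 ∈ ⟨6⟩ iff 4^9 ≡ 1 (mod 19), since |⟨6⟩| = 9.
4^9 mod 19 = 1.
Since 1 = 1, 4 lies in the subgroup.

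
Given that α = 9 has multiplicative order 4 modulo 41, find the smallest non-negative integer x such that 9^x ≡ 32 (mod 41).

3

Successive powers of 9 modulo 41:
  9^0=1  9^1=9  9^2=40  9^3=32
So 9^3 ≡ 32 (mod 41), giving x = 3.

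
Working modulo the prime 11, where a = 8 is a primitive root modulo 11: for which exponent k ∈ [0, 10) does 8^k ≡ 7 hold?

Successive powers of 8 modulo 11:
  8^0=1  8^1=8  8^2=9  8^3=6  8^4=4  8^5=10
  8^6=3  8^7=2  8^8=5  8^9=7
So 8^9 ≡ 7 (mod 11), giving k = 9.

9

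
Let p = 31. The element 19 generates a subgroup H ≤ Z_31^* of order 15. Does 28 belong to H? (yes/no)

yes

28 ∈ ⟨19⟩ iff 28^15 ≡ 1 (mod 31), since |⟨19⟩| = 15.
28^15 mod 31 = 1.
Since 1 = 1, 28 lies in the subgroup.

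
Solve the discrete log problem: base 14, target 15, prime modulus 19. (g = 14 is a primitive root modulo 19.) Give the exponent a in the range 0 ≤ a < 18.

Successive powers of 14 modulo 19:
  14^0=1  14^1=14  14^2=6  14^3=8  14^4=17  14^5=10
  14^6=7  14^7=3  14^8=4  14^9=18  14^10=5  14^11=13
  14^12=11  14^13=2  14^14=9  14^15=12  14^16=16  14^17=15
So 14^17 ≡ 15 (mod 19), giving a = 17.

17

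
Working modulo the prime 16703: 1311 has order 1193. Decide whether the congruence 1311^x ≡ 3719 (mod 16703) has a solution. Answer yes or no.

yes

3719 ∈ ⟨1311⟩ iff 3719^1193 ≡ 1 (mod 16703), since |⟨1311⟩| = 1193.
3719^1193 mod 16703 = 1.
Since 1 = 1, 3719 lies in the subgroup.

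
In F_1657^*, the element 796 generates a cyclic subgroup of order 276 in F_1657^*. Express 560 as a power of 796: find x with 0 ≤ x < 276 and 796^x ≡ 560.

199

Baby-step giant-step with m = ceil(sqrt(276)) = 17.
Baby table (796^j mod 1657 for j=0..16):
  0:1  1:796  2:642  3:676  4:1228  5:1515  6:1301  7:1628
  8:114  9:1266  10:280  11:842  12:804  13:382  14:841  15:8
  16:1397
Giant step factor: 796^(-17) ≡ 472 (mod 1657).
Scan 560·472^i mod 1657 for i = 0, 1, …:
  i=0: 560   i=1: 857   i=2: 196   i=3: 1377
  i=4: 400   i=5: 1559   i=6: 140   i=7: 1457
  i=8: 49   i=9: 1587   i=10: 100   i=11: 804
Match at i=11, j=12: x = 11·17 + 12 = 199.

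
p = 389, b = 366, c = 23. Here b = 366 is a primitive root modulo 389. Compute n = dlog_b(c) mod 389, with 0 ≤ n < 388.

195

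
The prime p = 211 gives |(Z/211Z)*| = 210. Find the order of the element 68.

70

The order of 68 must divide p − 1 = 210 = 2 · 3 · 5 · 7.
Divisors: 1, 2, 3, 5, 6, 7, 10, 14, 15, 21, 30, 35, 42, 70, 105, 210.
Check each in increasing order: 68^1 ≡ 68;  68^2 ≡ 193;  68^3 ≡ 42;  68^5 ≡ 88;  68^6 ≡ 76;  68^7 ≡ 104;  68^10 ≡ 148;  68^14 ≡ 55;  68^15 ≡ 153;  68^21 ≡ 23;  68^30 ≡ 199;  68^35 ≡ 210;  68^42 ≡ 107;  68^70 ≡ 1.
Smallest exponent giving 1 is 70.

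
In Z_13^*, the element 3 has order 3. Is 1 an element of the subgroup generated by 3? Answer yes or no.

yes

⟨3⟩ has order 3; its elements mod 13 are {1, 3, 9}.
1 is in this set.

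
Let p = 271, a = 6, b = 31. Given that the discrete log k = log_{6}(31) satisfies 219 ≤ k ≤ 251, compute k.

228

Compute 6^219 mod 271 = 130, then multiply by 6 repeatedly:
  6^219=130  6^220=238  6^221=73  6^222=167  6^223=189
  6^224=50  6^225=29  6^226=174  6^227=231  6^228=31
Found 31 at exponent 228.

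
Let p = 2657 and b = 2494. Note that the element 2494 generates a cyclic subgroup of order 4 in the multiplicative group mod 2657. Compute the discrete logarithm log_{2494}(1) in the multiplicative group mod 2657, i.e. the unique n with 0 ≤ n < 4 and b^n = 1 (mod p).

0

Successive powers of 2494 modulo 2657:
  2494^0=1
So 2494^0 ≡ 1 (mod 2657), giving n = 0.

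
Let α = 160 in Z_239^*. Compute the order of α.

The order of 160 must divide p − 1 = 238 = 2 · 7 · 17.
Divisors: 1, 2, 7, 14, 17, 34, 119, 238.
Check each in increasing order: 160^1 ≡ 160;  160^2 ≡ 27;  160^7 ≡ 216;  160^14 ≡ 51;  160^17 ≡ 201;  160^34 ≡ 10;  160^119 ≡ 1.
Smallest exponent giving 1 is 119.

119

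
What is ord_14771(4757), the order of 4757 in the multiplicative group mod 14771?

2954

The order of 4757 must divide p − 1 = 14770 = 2 · 5 · 7 · 211.
Divisors: 1, 2, 5, 7, 10, 14, 35, 70, 211, 422, 1055, 1477, 2110, 2954, 7385, 14770.
Check each in increasing order: 4757^1 ≡ 4757;  4757^2 ≡ 14648;  4757^5 ≡ 4341;  4757^7 ≡ 12584;  4757^10 ≡ 11256;  4757^14 ≡ 11936;  4757^35 ≡ 5070;  4757^70 ≡ 3360;  4757^211 ≡ 5288;  4757^422 ≡ 1441;  4757^1055 ≡ 9861;  4757^1477 ≡ 14770;  4757^2110 ≡ 1828;  4757^2954 ≡ 1.
Smallest exponent giving 1 is 2954.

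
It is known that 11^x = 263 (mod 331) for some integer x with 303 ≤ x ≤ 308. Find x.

303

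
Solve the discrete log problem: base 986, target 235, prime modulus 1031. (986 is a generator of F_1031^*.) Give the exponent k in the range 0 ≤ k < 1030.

422

Baby-step giant-step with m = ceil(sqrt(1030)) = 33.
Baby table (986^j mod 1031 for j=0..32):
  0:1  1:986  2:994  3:634  4:338  5:255  6:897  7:875
  8:834  9:617  10:72  11:884  12:429  13:284  14:623  15:833
  16:662  17:109  18:250  19:91  20:29  21:757  22:989  23:859
  24:523  25:178  26:238  27:631  28:473  29:366  30:26  31:892
  32:69
Giant step factor: 986^(-33) ≡ 945 (mod 1031).
Scan 235·945^i mod 1031 for i = 0, 1, …:
  i=0: 235   i=1: 410   i=2: 825   i=3: 189
  i=4: 242   i=5: 839   i=6: 16   i=7: 686
  i=8: 802   i=9: 105   i=10: 249   i=11: 237
  i=12: 238
Match at i=12, j=26: k = 12·33 + 26 = 422.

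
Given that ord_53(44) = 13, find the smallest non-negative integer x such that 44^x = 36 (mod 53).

11

Successive powers of 44 modulo 53:
  44^0=1  44^1=44  44^2=28  44^3=13  44^4=42  44^5=46
  44^6=10  44^7=16  44^8=15  44^9=24  44^10=49  44^11=36
So 44^11 ≡ 36 (mod 53), giving x = 11.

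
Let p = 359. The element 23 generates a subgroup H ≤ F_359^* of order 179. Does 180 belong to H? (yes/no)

yes

180 ∈ ⟨23⟩ iff 180^179 ≡ 1 (mod 359), since |⟨23⟩| = 179.
180^179 mod 359 = 1.
Since 1 = 1, 180 lies in the subgroup.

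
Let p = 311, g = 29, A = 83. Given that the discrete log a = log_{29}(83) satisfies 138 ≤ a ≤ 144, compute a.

140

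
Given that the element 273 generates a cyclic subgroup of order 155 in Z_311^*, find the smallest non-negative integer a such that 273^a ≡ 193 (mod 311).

91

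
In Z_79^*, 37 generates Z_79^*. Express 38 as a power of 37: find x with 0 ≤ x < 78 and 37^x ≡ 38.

Successive powers of 37 modulo 79:
  37^0=1  37^1=37  37^2=26  37^3=14  37^4=44  37^5=48
  37^6=38
So 37^6 ≡ 38 (mod 79), giving x = 6.

6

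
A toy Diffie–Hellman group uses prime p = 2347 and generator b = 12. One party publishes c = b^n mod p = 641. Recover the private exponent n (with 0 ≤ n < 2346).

Baby-step giant-step with m = ceil(sqrt(2346)) = 49.
Baby table (12^j mod 2347 for j=0..48):
  0:1  1:12  2:144  3:1728  4:1960  5:50  6:600  7:159
  8:1908  9:1773  10:153  11:1836  12:909  13:1520  14:1811  15:609
  16:267  17:857  18:896  19:1364  20:2286  21:1615  22:604  23:207
  24:137  25:1644  26:952  27:2036  28:962  29:2156  30:55  31:660
  32:879  33:1160  34:2185  35:403  36:142  37:1704  38:1672  39:1288
  40:1374  41:59  42:708  43:1455  44:1031  45:637  46:603  47:195
  48:2340
Giant step factor: 12^(-49) ≡ 1872 (mod 2347).
Scan 641·1872^i mod 2347 for i = 0, 1, …:
  i=0: 641   i=1: 635   i=2: 1138   i=3: 1607
  i=4: 1797   i=5: 733   i=6: 1528   i=7: 1770
  i=8: 1823   i=9: 118     …   i=46: 2187
  i=47: 896
Match at i=47, j=18: n = 47·49 + 18 = 2321.

2321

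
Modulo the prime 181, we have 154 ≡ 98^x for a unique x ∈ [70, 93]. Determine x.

Compute 98^70 mod 181 = 119, then multiply by 98 repeatedly:
  98^70=119  98^71=78  98^72=42  98^73=134  98^74=100
  98^75=26  98^76=14  98^77=105  98^78=154
Found 154 at exponent 78.

78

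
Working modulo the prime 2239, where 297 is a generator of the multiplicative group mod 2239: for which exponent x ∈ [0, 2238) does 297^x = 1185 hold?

1773

Baby-step giant-step with m = ceil(sqrt(2238)) = 48.
Baby table (297^j mod 2239 for j=0..47):
  0:1  1:297  2:888  3:1773  4:416  5:407  6:2212  7:937
  8:653  9:1387  10:2202  11:206  12:729  13:1569  14:281  15:614
  16:999  17:1155  18:468  19:178  20:1369  21:1334  22:2134  23:161
  24:798  25:1911  26:1100  27:2045  28:596  29:131  30:844  31:2139
  32:1646  33:760  34:1820  35:941  36:1841  37:461  38:338  39:1870
  40:118  41:1461  42:1790  43:987  44:2069  45:1007  46:1292  47:855
Giant step factor: 297^(-48) ≡ 2087 (mod 2239).
Scan 1185·2087^i mod 2239 for i = 0, 1, …:
  i=0: 1185   i=1: 1239   i=2: 1987   i=3: 241
  i=4: 1431   i=5: 1910   i=6: 750   i=7: 189
  i=8: 379   i=9: 606     …   i=35: 833
  i=36: 1007
Match at i=36, j=45: x = 36·48 + 45 = 1773.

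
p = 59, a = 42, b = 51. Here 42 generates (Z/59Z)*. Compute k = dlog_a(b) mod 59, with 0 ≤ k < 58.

24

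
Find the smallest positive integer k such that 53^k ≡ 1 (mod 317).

158

The order of 53 must divide p − 1 = 316 = 2^2 · 79.
Divisors: 1, 2, 4, 79, 158, 316.
Check each in increasing order: 53^1 ≡ 53;  53^2 ≡ 273;  53^4 ≡ 34;  53^79 ≡ 316;  53^158 ≡ 1.
Smallest exponent giving 1 is 158.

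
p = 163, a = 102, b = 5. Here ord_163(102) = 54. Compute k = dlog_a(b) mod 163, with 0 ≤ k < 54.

Baby-step giant-step with m = ceil(sqrt(54)) = 8.
Baby table (102^j mod 163 for j=0..7):
  0:1  1:102  2:135  3:78  4:132  5:98  6:53  7:27
Giant step factor: 102^(-8) ≡ 115 (mod 163).
Scan 5·115^i mod 163 for i = 0, 1, …:
  i=0: 5   i=1: 86   i=2: 110   i=3: 99
  i=4: 138   i=5: 59   i=6: 102
Match at i=6, j=1: k = 6·8 + 1 = 49.

49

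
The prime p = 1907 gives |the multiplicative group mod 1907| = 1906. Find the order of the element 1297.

The order of 1297 must divide p − 1 = 1906 = 2 · 953.
Divisors: 1, 2, 953, 1906.
Check each in increasing order: 1297^1 ≡ 1297;  1297^2 ≡ 235;  1297^953 ≡ 1906;  1297^1906 ≡ 1.
Smallest exponent giving 1 is 1906.

1906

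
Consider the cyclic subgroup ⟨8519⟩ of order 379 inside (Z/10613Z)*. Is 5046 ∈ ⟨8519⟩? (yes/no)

no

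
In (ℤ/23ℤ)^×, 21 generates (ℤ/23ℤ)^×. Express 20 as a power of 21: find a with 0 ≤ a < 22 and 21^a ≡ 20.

Successive powers of 21 modulo 23:
  21^0=1  21^1=21  21^2=4  21^3=15  21^4=16  21^5=14
  21^6=18  21^7=10  21^8=3  21^9=17  21^10=12  21^11=22
  21^12=2  21^13=19  21^14=8  21^15=7  21^16=9  21^17=5
  21^18=13  21^19=20
So 21^19 ≡ 20 (mod 23), giving a = 19.

19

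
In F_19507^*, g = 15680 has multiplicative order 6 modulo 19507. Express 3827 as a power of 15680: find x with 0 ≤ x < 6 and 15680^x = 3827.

Successive powers of 15680 modulo 19507:
  15680^0=1  15680^1=15680  15680^2=15679  15680^3=19506  15680^4=3827
So 15680^4 ≡ 3827 (mod 19507), giving x = 4.

4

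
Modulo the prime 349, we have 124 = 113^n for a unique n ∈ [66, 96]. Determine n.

74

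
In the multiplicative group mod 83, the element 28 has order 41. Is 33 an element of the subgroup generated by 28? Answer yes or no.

yes

33 ∈ ⟨28⟩ iff 33^41 ≡ 1 (mod 83), since |⟨28⟩| = 41.
33^41 mod 83 = 1.
Since 1 = 1, 33 lies in the subgroup.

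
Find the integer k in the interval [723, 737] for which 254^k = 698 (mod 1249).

728

Compute 254^723 mod 1249 = 732, then multiply by 254 repeatedly:
  254^723=732  254^724=1076  254^725=1022  254^726=1045  254^727=642
  254^728=698
Found 698 at exponent 728.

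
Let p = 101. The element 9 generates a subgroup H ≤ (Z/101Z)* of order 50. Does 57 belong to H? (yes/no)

57 ∈ ⟨9⟩ iff 57^50 ≡ 1 (mod 101), since |⟨9⟩| = 50.
57^50 mod 101 = 100.
Since 100 ≠ 1, 57 does not lie in the subgroup.

no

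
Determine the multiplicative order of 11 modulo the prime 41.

40

The order of 11 must divide p − 1 = 40 = 2^3 · 5.
Divisors: 1, 2, 4, 5, 8, 10, 20, 40.
Check each in increasing order: 11^1 ≡ 11;  11^2 ≡ 39;  11^4 ≡ 4;  11^5 ≡ 3;  11^8 ≡ 16;  11^10 ≡ 9;  11^20 ≡ 40;  11^40 ≡ 1.
Smallest exponent giving 1 is 40.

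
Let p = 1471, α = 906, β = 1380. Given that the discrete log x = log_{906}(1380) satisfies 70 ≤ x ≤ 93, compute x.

Compute 906^70 mod 1471 = 524, then multiply by 906 repeatedly:
  906^70=524  906^71=1082  906^72=606  906^73=353  906^74=611
  906^75=470  906^76=701  906^77=1105  906^78=850  906^79=767
  906^80=590  906^81=567  906^82=323  906^83=1380
Found 1380 at exponent 83.

83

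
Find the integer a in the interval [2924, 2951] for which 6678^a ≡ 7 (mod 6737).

2945

Compute 6678^2924 mod 6737 = 1886, then multiply by 6678 repeatedly:
  6678^2924=1886  6678^2925=3255  6678^2926=3328  6678^2927=5758  6678^2928=3865
  6678^2929=1023  6678^2930=276  6678^2931=3927  6678^2932=4102  6678^2933=514
  6678^2934=3359  6678^2935=3929  6678^2936=3984  6678^2937=739  6678^2938=3558
  6678^2939=5662  6678^2940=2792  6678^2941=3697  6678^2942=4198  6678^2943=1587
  6678^2944=685  6678^2945=7
Found 7 at exponent 2945.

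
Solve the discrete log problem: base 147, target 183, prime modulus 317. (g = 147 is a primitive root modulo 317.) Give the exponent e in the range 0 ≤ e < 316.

3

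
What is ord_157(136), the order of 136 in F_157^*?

The order of 136 must divide p − 1 = 156 = 2^2 · 3 · 13.
Divisors: 1, 2, 3, 4, 6, 12, 13, 26, 39, 52, 78, 156.
Check each in increasing order: 136^1 ≡ 136;  136^2 ≡ 127;  136^3 ≡ 2;  136^4 ≡ 115;  136^6 ≡ 4;  136^12 ≡ 16;  136^13 ≡ 135;  136^26 ≡ 13;  136^39 ≡ 28;  136^52 ≡ 12;  136^78 ≡ 156;  136^156 ≡ 1.
Smallest exponent giving 1 is 156.

156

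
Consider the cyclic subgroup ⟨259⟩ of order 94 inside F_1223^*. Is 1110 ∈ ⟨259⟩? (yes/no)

yes

1110 ∈ ⟨259⟩ iff 1110^94 ≡ 1 (mod 1223), since |⟨259⟩| = 94.
1110^94 mod 1223 = 1.
Since 1 = 1, 1110 lies in the subgroup.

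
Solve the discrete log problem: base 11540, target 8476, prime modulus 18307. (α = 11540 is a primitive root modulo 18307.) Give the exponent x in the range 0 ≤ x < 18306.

Baby-step giant-step with m = ceil(sqrt(18306)) = 136.
Baby table (11540^j mod 18307 for j=0..135):
  0:1  1:11540  2:6482  3:18185  4:1759  5:14704  6:14884  7:5086
  8:198  9:14852  10:1946  11:12458  12:449  13:579  14:17912  15:143
  16:2590  17:11576  18:861  19:13546  20:15674  21:4800  22:13325  23:10007
  24:224  25:3673  26:5715  27:9286  28:9569  29:16743  30:2142  31:4230
  32:7738  33:13281  34:14843  35:7928  36:9041  37:1547  38:3055  39:13725
  40:12643  41:11737  42:9794  43:13649  44:14339  45:13394  46:759  47:8114
  48:13562  49:17244  50:16977  51:11373  52:1537  53:15804  54:3826  55:13863
  56:12454  57:9210  58:11265  59:93  60:11414  61:17002  62:6961  63:17131
  64:12754  65:11187  66:15323  67:107  68:8211  69:16215  70:5253  71:5143
  72:17233  73:18186  74:13299  75:2879  76:14762  77:6845  78:14902  79:11429
  80:7032  81:12656  82:15301  83:2525  84:12063  85:592  86:3169  87:11181
  88:1004  89:16136  90:8943  91:5661  92:8564  93:7374  94:5024  95:16998
  96:15722  97:9510  98:13242  99:4151  100:11428  101:13799  102:6174  103:15423
  104:766  105:15666  106:4015  107:16390  108:10983  109:4459  110:14190  111:14792
  112:5212  113:7985  114:7769  115:4881  116:14408  117:4146  118:8649  119:18003
  120:6784  121:6628  122:474  123:14474  124:15199  125:15400  126:9951  127:13036
  128:6821  129:12547  130:2317  131:9960  132:7054  133:10238  134:11449  135:18148
Giant step factor: 11540^(-136) ≡ 17088 (mod 18307).
Scan 8476·17088^i mod 18307 for i = 0, 1, …:
  i=0: 8476   i=1: 11211   i=2: 9120   i=3: 13376
  i=4: 6193   i=5: 11524   i=6: 12020   i=7: 11527
  i=8: 8363   i=9: 2502     …   i=99: 14445
  i=100: 2879
Match at i=100, j=75: x = 100·136 + 75 = 13675.

13675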